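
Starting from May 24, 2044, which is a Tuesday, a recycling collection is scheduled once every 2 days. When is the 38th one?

Aug 6, 2044

The 38th occurrence is 37 intervals after the first: 37 × 2 = 74 days after May 24, 2044.
May has 31 days — 7 days to the end of May leaves 67.
Jun has 30 days (37 left).
Jul has 31 days (6 left).
6 days into Aug → Aug 6, 2044.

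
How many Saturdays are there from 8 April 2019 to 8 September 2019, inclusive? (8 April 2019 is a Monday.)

8 April 2019 is a Monday; the first Saturday on or after it is 13 April 2019 (5 days later).
From 13 April 2019 to 8 September 2019: 17 + 31 + 30 + 31 + 31 + 8 = 148 days (rest of April, May, June, July, August, September).
148 ÷ 7 = 21 full weeks with remainder 1, so 21 more Saturdays after the first → 22.

22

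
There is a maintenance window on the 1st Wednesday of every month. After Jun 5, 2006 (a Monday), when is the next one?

Jun 2006 starts on a Thursday, so its 1st Wednesday is Jun 7, 2006 (6 days in).
Jun 7, 2006 is after Jun 5, 2006, so that is the next one.

Jun 7, 2006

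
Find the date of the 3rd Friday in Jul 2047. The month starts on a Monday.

Jul 19, 2047

Jul 2047 begins on a Monday, so the first Friday is Jul 5 (4 days later).
The 3rd Friday is 2 weeks later: 5 + 14 = 19.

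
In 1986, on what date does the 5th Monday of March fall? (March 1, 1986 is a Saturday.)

March 1986 begins on a Saturday, so the first Monday is March 3 (2 days later).
The 5th Monday is 4 weeks later: 3 + 28 = 31.

March 31, 1986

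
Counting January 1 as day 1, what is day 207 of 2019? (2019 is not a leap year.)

January has 31 days (207 − 31 = 176 remain).
February has 28 days (176 − 28 = 148 remain).
March has 31 days (148 − 31 = 117 remain).
April has 30 days (117 − 30 = 87 remain).
May has 31 days (87 − 31 = 56 remain).
June has 30 days (56 − 30 = 26 remain).
26 into July → July 26.

2019-07-26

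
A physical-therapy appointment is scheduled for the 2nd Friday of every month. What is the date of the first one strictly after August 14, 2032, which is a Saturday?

September 10, 2032

August 2032 starts on a Sunday; its first Friday is the 6th, so the 2nd Friday is the 13th — August 13, 2032.
That is not after August 14, 2032, so look at September 2032.
September 2032 starts on a Wednesday; its first Friday is the 3rd, so the 2nd Friday is the 10th — September 10, 2032.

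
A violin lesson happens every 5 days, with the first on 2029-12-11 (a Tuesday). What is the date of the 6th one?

The 6th occurrence is 5 intervals after the first: 5 × 5 = 25 days after 2029-12-11.
December has 31 days — 20 days to the end of December leaves 5.
5 days into January → 2030-01-05.

2030-01-05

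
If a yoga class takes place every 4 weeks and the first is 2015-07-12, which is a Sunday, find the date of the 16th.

The 16th occurrence is 15 intervals after the first: 15 × 28 = 420 days after 2015-07-12.
July has 31 days — 19 days to the end of July leaves 401.
From end of July to end of 2015 is 153 days (248 left).
January has 31 days (217 left).
February has 29 days (188 left).
March has 31 days (157 left).
April has 30 days (127 left).
May has 31 days (96 left).
June has 30 days (66 left).
July has 31 days (35 left).
August has 31 days (4 left).
4 days into September → 2016-09-04.

2016-09-04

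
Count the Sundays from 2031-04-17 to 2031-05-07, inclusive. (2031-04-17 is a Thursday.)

3

2031-04-17 is a Thursday; the first Sunday on or after it is 2031-04-20 (3 days later).
From 2031-04-20 to 2031-05-07: 10 + 7 = 17 days (rest of April, May).
17 ÷ 7 = 2 full weeks with remainder 3, so 2 more Sundays after the first → 3.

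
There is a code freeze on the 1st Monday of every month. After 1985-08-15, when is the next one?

1985-09-02

August 1985 starts on a Thursday, so its 1st Monday is 1985-08-05 (4 days in).
That is not after 1985-08-15, so look at September 1985.
September 1985 starts on a Sunday, so its 1st Monday is 1985-09-02 (1 day in).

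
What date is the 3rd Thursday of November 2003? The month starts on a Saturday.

November 20, 2003

November 2003 begins on a Saturday, so the first Thursday is November 6 (5 days later).
The 3rd Thursday is 2 weeks later: 6 + 14 = 20.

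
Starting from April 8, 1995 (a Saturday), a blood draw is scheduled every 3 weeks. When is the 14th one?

January 6, 1996

The 14th occurrence is 13 intervals after the first: 13 × 21 = 273 days after April 8, 1995.
April has 30 days — 22 days to the end of April leaves 251.
May has 31 days (220 left).
June has 30 days (190 left).
July has 31 days (159 left).
August has 31 days (128 left).
September has 30 days (98 left).
October has 31 days (67 left).
November has 30 days (37 left).
December has 31 days (6 left).
6 days into January → January 6, 1996.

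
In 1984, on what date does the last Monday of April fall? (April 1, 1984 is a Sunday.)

April 1984 begins on a Sunday, so the first Monday is April 2 (1 day later).
April 1984 has 30 days. Adding weeks: 2, 9, 16, 23, 30 — the last one ≤ 30 is the 30th.

30 April 1984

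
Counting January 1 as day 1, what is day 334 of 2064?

2064-11-29

January has 31 days (334 − 31 = 303 remain).
February has 29 days (303 − 29 = 274 remain).
March has 31 days (274 − 31 = 243 remain).
April has 30 days (243 − 30 = 213 remain).
May has 31 days (213 − 31 = 182 remain).
June has 30 days (182 − 30 = 152 remain).
July has 31 days (152 − 31 = 121 remain).
August has 31 days (121 − 31 = 90 remain).
September has 30 days (90 − 30 = 60 remain).
October has 31 days (60 − 31 = 29 remain).
29 into November → November 29.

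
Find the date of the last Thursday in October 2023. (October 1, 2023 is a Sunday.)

2023-10-26

October 2023 begins on a Sunday, so the first Thursday is October 5 (4 days later).
October 2023 has 31 days. Adding weeks: 5, 12, 19, 26 — the last one ≤ 31 is the 26th.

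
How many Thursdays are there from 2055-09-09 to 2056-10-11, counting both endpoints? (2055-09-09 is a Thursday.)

57

2055-09-09 is a Thursday; the first Thursday on or after it is 2055-09-09.
From 2055-09-09 to 2056-10-11: 113 + 285 = 398 days (rest of 2055, to 2056-10-11 in 2056).
398 ÷ 7 = 56 full weeks with remainder 6, so 56 more Thursdays after the first → 57.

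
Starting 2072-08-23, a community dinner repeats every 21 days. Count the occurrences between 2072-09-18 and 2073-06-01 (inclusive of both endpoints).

12

Occurrences land 21·i days after 2072-08-23 for i = 0, 1, 2, …
2072-09-18 is 26 days after the start; 26 ÷ 21 = 1 remainder 5; since the remainder is 5, round up to i = 2. First occurrence in the window: #3 on 2072-10-04 (2×21 = 42 days in).
2073-06-01 is 282 days after the start; 282 ÷ 21 = 13 remainder 9. Last occurrence in the window: #14 on 2073-05-23.
Occurrences #3 through #14: 12 in total.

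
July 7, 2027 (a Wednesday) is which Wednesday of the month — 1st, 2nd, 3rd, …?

1st

Day 7 falls in week ⌈7/7⌉ of the month.
Days 1–7 hold the 1st Wednesday, 8–14 the 2nd, 15–21 the 3rd, 22–28 the 4th, 29–31 the 5th.
7 is in the range for the 1st.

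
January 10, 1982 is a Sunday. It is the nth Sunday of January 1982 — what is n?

2nd

Day 10 falls in week ⌈10/7⌉ of the month.
Days 1–7 hold the 1st Sunday, 8–14 the 2nd, 15–21 the 3rd, 22–28 the 4th, 29–31 the 5th.
10 is in the range for the 2nd.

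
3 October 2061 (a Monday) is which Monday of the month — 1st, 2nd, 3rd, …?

Day 3 falls in week ⌈3/7⌉ of the month.
Days 1–7 hold the 1st Monday, 8–14 the 2nd, 15–21 the 3rd, 22–28 the 4th, 29–31 the 5th.
3 is in the range for the 1st.

1st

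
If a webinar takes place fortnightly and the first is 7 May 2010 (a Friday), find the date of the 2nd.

21 May 2010

The 2nd occurrence is 1 interval after the first: 1 × 14 = 14 days after 7 May 2010.
14 days later is 21 May 2010.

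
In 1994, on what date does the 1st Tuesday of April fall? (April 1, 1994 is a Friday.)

April 1994 begins on a Friday, so the first Tuesday is April 5 (4 days later).

1994-04-05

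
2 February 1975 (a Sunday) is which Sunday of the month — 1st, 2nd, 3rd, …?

Day 2 falls in week ⌈2/7⌉ of the month.
Days 1–7 hold the 1st Sunday, 8–14 the 2nd, 15–21 the 3rd, 22–28 the 4th, 29–31 the 5th.
2 is in the range for the 1st.

1st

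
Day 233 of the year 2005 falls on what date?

January has 31 days (233 − 31 = 202 remain).
February has 28 days (202 − 28 = 174 remain).
March has 31 days (174 − 31 = 143 remain).
April has 30 days (143 − 30 = 113 remain).
May has 31 days (113 − 31 = 82 remain).
June has 30 days (82 − 30 = 52 remain).
July has 31 days (52 − 31 = 21 remain).
21 into August → August 21.

2005-08-21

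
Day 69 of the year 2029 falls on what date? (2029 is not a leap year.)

January has 31 days (69 − 31 = 38 remain).
February has 28 days (38 − 28 = 10 remain).
10 into March → March 10.

March 10, 2029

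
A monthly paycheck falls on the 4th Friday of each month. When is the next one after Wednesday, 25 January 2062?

January 2062 starts on a Sunday; its first Friday is the 6th, so the 4th Friday is the 27th — 27 January 2062.
27 January 2062 is after 25 January 2062, so that is the next one.

27 January 2062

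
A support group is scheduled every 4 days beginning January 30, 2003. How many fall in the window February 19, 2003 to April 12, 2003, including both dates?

14

Occurrences land 4·i days after January 30, 2003 for i = 0, 1, 2, …
February 19, 2003 is 20 days after the start; 20 ÷ 4 = 5 remainder 0. First occurrence in the window: #6 on February 19, 2003 (5×4 = 20 days in).
April 12, 2003 is 72 days after the start; 72 ÷ 4 = 18 remainder 0. Last occurrence in the window: #19 on April 12, 2003.
Occurrences #6 through #19: 14 in total.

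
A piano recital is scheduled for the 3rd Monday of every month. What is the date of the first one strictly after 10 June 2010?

June 2010 starts on a Tuesday; its first Monday is the 7th, so the 3rd Monday is the 21st — 21 June 2010.
21 June 2010 is after 10 June 2010, so that is the next one.

21 June 2010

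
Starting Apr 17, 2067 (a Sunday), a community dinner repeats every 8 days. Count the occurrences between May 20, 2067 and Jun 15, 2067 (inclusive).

Occurrences land 8·i days after Apr 17, 2067 for i = 0, 1, 2, …
May 20, 2067 is 33 days after the start; 33 ÷ 8 = 4 remainder 1; since the remainder is 1, round up to i = 5. First occurrence in the window: #6 on May 27, 2067 (5×8 = 40 days in).
Jun 15, 2067 is 59 days after the start; 59 ÷ 8 = 7 remainder 3. Last occurrence in the window: #8 on Jun 12, 2067.
Occurrences #6 through #8: 3 in total.

3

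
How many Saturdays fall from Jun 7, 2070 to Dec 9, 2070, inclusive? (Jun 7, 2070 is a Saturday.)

27

Jun 7, 2070 is a Saturday; the first Saturday on or after it is Jun 7, 2070.
From Jun 7, 2070 to Dec 9, 2070: 23 + 31 + 31 + 30 + 31 + 30 + 9 = 185 days (rest of Jun, Jul, Aug, Sep, Oct, Nov, Dec).
185 ÷ 7 = 26 full weeks with remainder 3, so 26 more Saturdays after the first → 27.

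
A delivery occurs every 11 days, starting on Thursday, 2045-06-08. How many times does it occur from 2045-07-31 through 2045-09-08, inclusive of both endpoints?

Occurrences land 11·i days after 2045-06-08 for i = 0, 1, 2, …
2045-07-31 is 53 days after the start; 53 ÷ 11 = 4 remainder 9; since the remainder is 9, round up to i = 5. First occurrence in the window: #6 on 2045-08-02 (5×11 = 55 days in).
2045-09-08 is 92 days after the start; 92 ÷ 11 = 8 remainder 4. Last occurrence in the window: #9 on 2045-09-04.
Occurrences #6 through #9: 4 in total.

4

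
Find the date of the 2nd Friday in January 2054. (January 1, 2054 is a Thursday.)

2054-01-09

January 2054 begins on a Thursday, so the first Friday is January 2 (1 day later).
The 2nd Friday is 1 weeks later: 2 + 7 = 9.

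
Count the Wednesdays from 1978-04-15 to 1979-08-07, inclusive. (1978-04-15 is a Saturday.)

68

1978-04-15 is a Saturday; the first Wednesday on or after it is 1978-04-19 (4 days later).
From 1978-04-19 to 1979-08-07: 256 + 219 = 475 days (rest of 1978, to 1979-08-07 in 1979).
475 ÷ 7 = 67 full weeks with remainder 6, so 67 more Wednesdays after the first → 68.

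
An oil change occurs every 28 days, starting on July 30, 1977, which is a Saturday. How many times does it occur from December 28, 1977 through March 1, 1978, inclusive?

2

Occurrences land 28·i days after July 30, 1977 for i = 0, 1, 2, …
December 28, 1977 is 151 days after the start; 151 ÷ 28 = 5 remainder 11; since the remainder is 11, round up to i = 6. First occurrence in the window: #7 on January 14, 1978 (6×28 = 168 days in).
March 1, 1978 is 214 days after the start; 214 ÷ 28 = 7 remainder 18. Last occurrence in the window: #8 on February 11, 1978.
Occurrences #7 through #8: 2 in total.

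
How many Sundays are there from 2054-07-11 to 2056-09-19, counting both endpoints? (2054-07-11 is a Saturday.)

2054-07-11 is a Saturday; the first Sunday on or after it is 2054-07-12 (1 day later).
From 2054-07-12 to 2056-09-19: 172 + 365 + 263 = 800 days (rest of 2054, 2055, to 2056-09-19 in 2056).
800 ÷ 7 = 114 full weeks with remainder 2, so 114 more Sundays after the first → 115.

115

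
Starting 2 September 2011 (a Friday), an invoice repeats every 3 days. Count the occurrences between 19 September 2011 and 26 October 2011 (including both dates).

13

Occurrences land 3·i days after 2 September 2011 for i = 0, 1, 2, …
19 September 2011 is 17 days after the start; 17 ÷ 3 = 5 remainder 2; since the remainder is 2, round up to i = 6. First occurrence in the window: #7 on 20 September 2011 (6×3 = 18 days in).
26 October 2011 is 54 days after the start; 54 ÷ 3 = 18 remainder 0. Last occurrence in the window: #19 on 26 October 2011.
Occurrences #7 through #19: 13 in total.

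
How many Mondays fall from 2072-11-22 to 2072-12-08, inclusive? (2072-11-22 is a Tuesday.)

2

2072-11-22 is a Tuesday; the first Monday on or after it is 2072-11-28 (6 days later).
From 2072-11-28 to 2072-12-08: 2 + 8 = 10 days (rest of November, December).
10 ÷ 7 = 1 full weeks with remainder 3, so 1 more Mondays after the first → 2.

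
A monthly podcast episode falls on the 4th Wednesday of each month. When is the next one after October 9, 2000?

October 2000 starts on a Sunday; its first Wednesday is the 4th, so the 4th Wednesday is the 25th — October 25, 2000.
October 25, 2000 is after October 9, 2000, so that is the next one.

October 25, 2000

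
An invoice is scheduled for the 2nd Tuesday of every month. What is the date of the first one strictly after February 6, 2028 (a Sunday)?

February 8, 2028

February 2028 starts on a Tuesday; its first Tuesday is the 1st, so the 2nd Tuesday is the 8th — February 8, 2028.
February 8, 2028 is after February 6, 2028, so that is the next one.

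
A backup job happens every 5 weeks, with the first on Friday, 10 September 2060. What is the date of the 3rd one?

19 November 2060

The 3rd occurrence is 2 intervals after the first: 2 × 35 = 70 days after 10 September 2060.
September has 30 days — 20 days to the end of September leaves 50.
October has 31 days (19 left).
19 days into November → 19 November 2060.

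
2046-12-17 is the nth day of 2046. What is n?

Days in months before December: 31 + 28 + 31 + 30 + 31 + 30 + 31 + 31 + 30 + 31 + 30 = 334.
Plus 17 days into December → day 351.

351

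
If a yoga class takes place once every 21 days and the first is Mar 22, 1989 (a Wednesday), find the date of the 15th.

The 15th occurrence is 14 intervals after the first: 14 × 21 = 294 days after Mar 22, 1989.
Mar has 31 days — 9 days to the end of Mar leaves 285.
Apr has 30 days (255 left).
May has 31 days (224 left).
Jun has 30 days (194 left).
Jul has 31 days (163 left).
Aug has 31 days (132 left).
Sep has 30 days (102 left).
Oct has 31 days (71 left).
Nov has 30 days (41 left).
Dec has 31 days (10 left).
10 days into Jan → Jan 10, 1990.

Jan 10, 1990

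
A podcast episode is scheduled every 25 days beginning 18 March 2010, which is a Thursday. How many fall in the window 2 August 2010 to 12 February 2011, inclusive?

8

Occurrences land 25·i days after 18 March 2010 for i = 0, 1, 2, …
2 August 2010 is 137 days after the start; 137 ÷ 25 = 5 remainder 12; since the remainder is 12, round up to i = 6. First occurrence in the window: #7 on 15 August 2010 (6×25 = 150 days in).
12 February 2011 is 331 days after the start; 331 ÷ 25 = 13 remainder 6. Last occurrence in the window: #14 on 6 February 2011.
Occurrences #7 through #14: 8 in total.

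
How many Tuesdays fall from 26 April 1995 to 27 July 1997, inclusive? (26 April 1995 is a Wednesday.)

26 April 1995 is a Wednesday; the first Tuesday on or after it is 2 May 1995 (6 days later).
From 2 May 1995 to 27 July 1997: 243 + 366 + 208 = 817 days (rest of 1995, 1996, to 27 July 1997 in 1997).
817 ÷ 7 = 116 full weeks with remainder 5, so 116 more Tuesdays after the first → 117.

117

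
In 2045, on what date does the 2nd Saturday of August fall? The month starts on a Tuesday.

August 12, 2045

August 2045 begins on a Tuesday, so the first Saturday is August 5 (4 days later).
The 2nd Saturday is 1 weeks later: 5 + 7 = 12.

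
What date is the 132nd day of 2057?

January has 31 days (132 − 31 = 101 remain).
February has 28 days (101 − 28 = 73 remain).
March has 31 days (73 − 31 = 42 remain).
April has 30 days (42 − 30 = 12 remain).
12 into May → May 12.

12 May 2057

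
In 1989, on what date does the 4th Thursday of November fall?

The first Thursday of November 1989 is November 2.
The 4th Thursday is 3 weeks later: 2 + 21 = 23.

November 23, 1989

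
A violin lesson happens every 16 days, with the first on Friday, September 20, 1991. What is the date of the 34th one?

The 34th occurrence is 33 intervals after the first: 33 × 16 = 528 days after September 20, 1991.
September has 30 days — 10 days to the end of September leaves 518.
From end of September to end of 1991 is 92 days (426 left).
1992 has 366 days (60 left).
January has 31 days (29 left).
February has 28 days (1 left).
1 day into March → March 1, 1993.

March 1, 1993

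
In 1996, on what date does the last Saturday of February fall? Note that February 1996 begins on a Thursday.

1996-02-24

February 1996 begins on a Thursday, so the first Saturday is February 3 (2 days later).
February 1996 has 29 days. Adding weeks: 3, 10, 17, 24 — the last one ≤ 29 is the 24th.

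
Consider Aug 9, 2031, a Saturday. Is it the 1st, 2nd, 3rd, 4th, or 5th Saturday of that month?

Day 9 falls in week ⌈9/7⌉ of the month.
Days 1–7 hold the 1st Saturday, 8–14 the 2nd, 15–21 the 3rd, 22–28 the 4th, 29–31 the 5th.
9 is in the range for the 2nd.

2nd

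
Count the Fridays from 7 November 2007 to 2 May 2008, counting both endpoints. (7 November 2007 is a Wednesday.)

7 November 2007 is a Wednesday; the first Friday on or after it is 9 November 2007 (2 days later).
From 9 November 2007 to 2 May 2008: 21 + 31 + 31 + 29 + 31 + 30 + 2 = 175 days (rest of November, December, January, February, March, April, May).
175 ÷ 7 = 25 full weeks with remainder 0, so 25 more Fridays after the first → 26.

26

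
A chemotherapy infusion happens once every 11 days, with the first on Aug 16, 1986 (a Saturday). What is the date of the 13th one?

Dec 26, 1986

The 13th occurrence is 12 intervals after the first: 12 × 11 = 132 days after Aug 16, 1986.
Aug has 31 days — 15 days to the end of Aug leaves 117.
Sep has 30 days (87 left).
Oct has 31 days (56 left).
Nov has 30 days (26 left).
26 days into Dec → Dec 26, 1986.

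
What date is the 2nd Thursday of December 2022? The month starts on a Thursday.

2022-12-08

December 2022 begins on a Thursday, so the first Thursday is December 1.
The 2nd Thursday is 1 weeks later: 1 + 7 = 8.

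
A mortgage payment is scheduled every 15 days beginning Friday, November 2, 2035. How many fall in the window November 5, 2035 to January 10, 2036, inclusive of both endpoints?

4

Occurrences land 15·i days after November 2, 2035 for i = 0, 1, 2, …
November 5, 2035 is 3 days after the start; 3 ÷ 15 = 0 remainder 3; since the remainder is 3, round up to i = 1. First occurrence in the window: #2 on November 17, 2035 (1×15 = 15 days in).
January 10, 2036 is 69 days after the start; 69 ÷ 15 = 4 remainder 9. Last occurrence in the window: #5 on January 1, 2036.
Occurrences #2 through #5: 4 in total.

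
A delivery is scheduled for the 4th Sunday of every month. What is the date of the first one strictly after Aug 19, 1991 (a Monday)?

Aug 25, 1991

Aug 1991 starts on a Thursday; its first Sunday is the 4th, so the 4th Sunday is the 25th — Aug 25, 1991.
Aug 25, 1991 is after Aug 19, 1991, so that is the next one.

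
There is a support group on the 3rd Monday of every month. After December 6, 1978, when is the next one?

December 1978 starts on a Friday; its first Monday is the 4th, so the 3rd Monday is the 18th — December 18, 1978.
December 18, 1978 is after December 6, 1978, so that is the next one.

December 18, 1978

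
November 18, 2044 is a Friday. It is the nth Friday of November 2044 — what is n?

3rd

Day 18 falls in week ⌈18/7⌉ of the month.
Days 1–7 hold the 1st Friday, 8–14 the 2nd, 15–21 the 3rd, 22–28 the 4th, 29–31 the 5th.
18 is in the range for the 3rd.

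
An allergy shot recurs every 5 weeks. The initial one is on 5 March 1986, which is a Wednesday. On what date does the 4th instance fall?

18 June 1986

The 4th occurrence is 3 intervals after the first: 3 × 35 = 105 days after 5 March 1986.
March has 31 days — 26 days to the end of March leaves 79.
April has 30 days (49 left).
May has 31 days (18 left).
18 days into June → 18 June 1986.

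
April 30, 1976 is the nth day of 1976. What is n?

Days in months before April: 31 + 29 + 31 = 91.
Plus 30 days into April → day 121.

121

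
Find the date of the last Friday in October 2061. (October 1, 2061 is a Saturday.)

2061-10-28

October 2061 begins on a Saturday, so the first Friday is October 7 (6 days later).
October 2061 has 31 days. Adding weeks: 7, 14, 21, 28 — the last one ≤ 31 is the 28th.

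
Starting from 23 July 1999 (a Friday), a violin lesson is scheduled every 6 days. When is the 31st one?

The 31st occurrence is 30 intervals after the first: 30 × 6 = 180 days after 23 July 1999.
July has 31 days — 8 days to the end of July leaves 172.
August has 31 days (141 left).
September has 30 days (111 left).
October has 31 days (80 left).
November has 30 days (50 left).
December has 31 days (19 left).
19 days into January → 19 January 2000.

19 January 2000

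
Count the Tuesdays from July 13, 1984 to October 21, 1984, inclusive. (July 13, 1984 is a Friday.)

July 13, 1984 is a Friday; the first Tuesday on or after it is July 17, 1984 (4 days later).
From July 17, 1984 to October 21, 1984: 14 + 31 + 30 + 21 = 96 days (rest of July, August, September, October).
96 ÷ 7 = 13 full weeks with remainder 5, so 13 more Tuesdays after the first → 14.

14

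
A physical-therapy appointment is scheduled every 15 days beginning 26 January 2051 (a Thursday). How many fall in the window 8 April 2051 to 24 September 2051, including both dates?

12

Occurrences land 15·i days after 26 January 2051 for i = 0, 1, 2, …
8 April 2051 is 72 days after the start; 72 ÷ 15 = 4 remainder 12; since the remainder is 12, round up to i = 5. First occurrence in the window: #6 on 11 April 2051 (5×15 = 75 days in).
24 September 2051 is 241 days after the start; 241 ÷ 15 = 16 remainder 1. Last occurrence in the window: #17 on 23 September 2051.
Occurrences #6 through #17: 12 in total.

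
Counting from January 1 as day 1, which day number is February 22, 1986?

53

Days in months before February: 31 = 31.
Plus 22 days into February → day 53.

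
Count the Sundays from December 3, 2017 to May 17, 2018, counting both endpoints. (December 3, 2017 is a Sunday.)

24

December 3, 2017 is a Sunday; the first Sunday on or after it is December 3, 2017.
From December 3, 2017 to May 17, 2018: 28 + 31 + 28 + 31 + 30 + 17 = 165 days (rest of December, January, February, March, April, May).
165 ÷ 7 = 23 full weeks with remainder 4, so 23 more Sundays after the first → 24.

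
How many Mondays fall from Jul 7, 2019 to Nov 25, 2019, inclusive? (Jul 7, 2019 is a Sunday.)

Jul 7, 2019 is a Sunday; the first Monday on or after it is Jul 8, 2019 (1 day later).
From Jul 8, 2019 to Nov 25, 2019: 23 + 31 + 30 + 31 + 25 = 140 days (rest of Jul, Aug, Sep, Oct, Nov).
140 ÷ 7 = 20 full weeks with remainder 0, so 20 more Mondays after the first → 21.

21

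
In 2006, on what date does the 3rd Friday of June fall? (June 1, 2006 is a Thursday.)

June 2006 begins on a Thursday, so the first Friday is June 2 (1 day later).
The 3rd Friday is 2 weeks later: 2 + 14 = 16.

June 16, 2006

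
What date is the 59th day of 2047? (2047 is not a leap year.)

2047-02-28

January has 31 days (59 − 31 = 28 remain).
28 into February → February 28.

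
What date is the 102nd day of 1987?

Apr 12, 1987

Jan has 31 days (102 − 31 = 71 remain).
Feb has 28 days (71 − 28 = 43 remain).
Mar has 31 days (43 − 31 = 12 remain).
12 into Apr → Apr 12.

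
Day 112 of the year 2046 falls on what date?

April 22, 2046

January has 31 days (112 − 31 = 81 remain).
February has 28 days (81 − 28 = 53 remain).
March has 31 days (53 − 31 = 22 remain).
22 into April → April 22.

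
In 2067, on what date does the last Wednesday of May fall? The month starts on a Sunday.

May 2067 begins on a Sunday, so the first Wednesday is May 4 (3 days later).
May 2067 has 31 days. Adding weeks: 4, 11, 18, 25 — the last one ≤ 31 is the 25th.

May 25, 2067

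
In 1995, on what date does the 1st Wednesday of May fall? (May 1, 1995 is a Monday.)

1995-05-03

May 1995 begins on a Monday, so the first Wednesday is May 3 (2 days later).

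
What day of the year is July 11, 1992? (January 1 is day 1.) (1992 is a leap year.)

193

Days in months before July: 31 + 29 + 31 + 30 + 31 + 30 = 182.
Plus 11 days into July → day 193.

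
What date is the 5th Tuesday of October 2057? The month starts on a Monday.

October 2057 begins on a Monday, so the first Tuesday is October 2 (1 day later).
The 5th Tuesday is 4 weeks later: 2 + 28 = 30.

2057-10-30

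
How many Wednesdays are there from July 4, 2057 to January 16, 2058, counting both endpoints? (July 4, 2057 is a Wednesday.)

July 4, 2057 is a Wednesday; the first Wednesday on or after it is July 4, 2057.
From July 4, 2057 to January 16, 2058: 27 + 31 + 30 + 31 + 30 + 31 + 16 = 196 days (rest of July, August, September, October, November, December, January).
196 ÷ 7 = 28 full weeks with remainder 0, so 28 more Wednesdays after the first → 29.

29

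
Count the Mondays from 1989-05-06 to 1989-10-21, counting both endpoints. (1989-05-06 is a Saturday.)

1989-05-06 is a Saturday; the first Monday on or after it is 1989-05-08 (2 days later).
From 1989-05-08 to 1989-10-21: 23 + 30 + 31 + 31 + 30 + 21 = 166 days (rest of May, June, July, August, September, October).
166 ÷ 7 = 23 full weeks with remainder 5, so 23 more Mondays after the first → 24.

24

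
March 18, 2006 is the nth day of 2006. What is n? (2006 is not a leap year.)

Days in months before March: 31 + 28 = 59.
Plus 18 days into March → day 77.

77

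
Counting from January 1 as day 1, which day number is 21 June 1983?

172

Days in months before June: 31 + 28 + 31 + 30 + 31 = 151.
Plus 21 days into June → day 172.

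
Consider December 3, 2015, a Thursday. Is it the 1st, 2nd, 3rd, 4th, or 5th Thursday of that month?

Day 3 falls in week ⌈3/7⌉ of the month.
Days 1–7 hold the 1st Thursday, 8–14 the 2nd, 15–21 the 3rd, 22–28 the 4th, 29–31 the 5th.
3 is in the range for the 1st.

1st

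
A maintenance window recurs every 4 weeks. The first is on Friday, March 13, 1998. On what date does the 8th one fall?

September 25, 1998

The 8th occurrence is 7 intervals after the first: 7 × 28 = 196 days after March 13, 1998.
March has 31 days — 18 days to the end of March leaves 178.
April has 30 days (148 left).
May has 31 days (117 left).
June has 30 days (87 left).
July has 31 days (56 left).
August has 31 days (25 left).
25 days into September → September 25, 1998.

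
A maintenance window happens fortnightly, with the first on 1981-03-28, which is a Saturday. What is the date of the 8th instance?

1981-07-04

The 8th occurrence is 7 intervals after the first: 7 × 14 = 98 days after 1981-03-28.
March has 31 days — 3 days to the end of March leaves 95.
April has 30 days (65 left).
May has 31 days (34 left).
June has 30 days (4 left).
4 days into July → 1981-07-04.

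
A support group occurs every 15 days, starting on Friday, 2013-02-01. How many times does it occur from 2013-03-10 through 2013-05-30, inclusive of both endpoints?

5

Occurrences land 15·i days after 2013-02-01 for i = 0, 1, 2, …
2013-03-10 is 37 days after the start; 37 ÷ 15 = 2 remainder 7; since the remainder is 7, round up to i = 3. First occurrence in the window: #4 on 2013-03-18 (3×15 = 45 days in).
2013-05-30 is 118 days after the start; 118 ÷ 15 = 7 remainder 13. Last occurrence in the window: #8 on 2013-05-17.
Occurrences #4 through #8: 5 in total.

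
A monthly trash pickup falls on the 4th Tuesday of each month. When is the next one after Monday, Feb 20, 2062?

Feb 28, 2062

Feb 2062 starts on a Wednesday; its first Tuesday is the 7th, so the 4th Tuesday is the 28th — Feb 28, 2062.
Feb 28, 2062 is after Feb 20, 2062, so that is the next one.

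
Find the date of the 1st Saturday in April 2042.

5 April 2042

April 2042 begins on a Tuesday, so the first Saturday is April 5 (4 days later).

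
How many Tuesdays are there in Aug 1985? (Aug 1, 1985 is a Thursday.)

4

Aug 1, 1985 is a Thursday; the first Tuesday on or after it is Aug 6, 1985 (5 days later).
From Aug 6, 1985 to Aug 31, 1985 is 31 − 6 = 25 days.
25 ÷ 7 = 3 full weeks with remainder 4, so 3 more Tuesdays after the first → 4.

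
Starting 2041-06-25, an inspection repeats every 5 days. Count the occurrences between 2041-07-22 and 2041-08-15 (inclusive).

Occurrences land 5·i days after 2041-06-25 for i = 0, 1, 2, …
2041-07-22 is 27 days after the start; 27 ÷ 5 = 5 remainder 2; since the remainder is 2, round up to i = 6. First occurrence in the window: #7 on 2041-07-25 (6×5 = 30 days in).
2041-08-15 is 51 days after the start; 51 ÷ 5 = 10 remainder 1. Last occurrence in the window: #11 on 2041-08-14.
Occurrences #7 through #11: 5 in total.

5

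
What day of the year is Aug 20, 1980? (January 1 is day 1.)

Days in months before Aug: 31 + 29 + 31 + 30 + 31 + 30 + 31 = 213.
Plus 20 days into Aug → day 233.

233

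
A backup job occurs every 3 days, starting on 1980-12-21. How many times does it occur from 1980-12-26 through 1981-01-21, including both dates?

9

Occurrences land 3·i days after 1980-12-21 for i = 0, 1, 2, …
1980-12-26 is 5 days after the start; 5 ÷ 3 = 1 remainder 2; since the remainder is 2, round up to i = 2. First occurrence in the window: #3 on 1980-12-27 (2×3 = 6 days in).
1981-01-21 is 31 days after the start; 31 ÷ 3 = 10 remainder 1. Last occurrence in the window: #11 on 1981-01-20.
Occurrences #3 through #11: 9 in total.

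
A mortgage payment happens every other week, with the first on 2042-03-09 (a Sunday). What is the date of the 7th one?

The 7th occurrence is 6 intervals after the first: 6 × 14 = 84 days after 2042-03-09.
March has 31 days — 22 days to the end of March leaves 62.
April has 30 days (32 left).
May has 31 days (1 left).
1 day into June → 2042-06-01.

2042-06-01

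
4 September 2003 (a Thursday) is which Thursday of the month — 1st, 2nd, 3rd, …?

1st

Day 4 falls in week ⌈4/7⌉ of the month.
Days 1–7 hold the 1st Thursday, 8–14 the 2nd, 15–21 the 3rd, 22–28 the 4th, 29–31 the 5th.
4 is in the range for the 1st.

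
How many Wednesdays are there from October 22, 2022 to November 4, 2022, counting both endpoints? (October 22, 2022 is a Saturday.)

October 22, 2022 is a Saturday; the first Wednesday on or after it is October 26, 2022 (4 days later).
From October 26, 2022 to November 4, 2022: 5 + 4 = 9 days (rest of October, November).
9 ÷ 7 = 1 full weeks with remainder 2, so 1 more Wednesdays after the first → 2.

2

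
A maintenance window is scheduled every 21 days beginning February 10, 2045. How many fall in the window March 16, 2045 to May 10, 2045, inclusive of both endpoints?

Occurrences land 21·i days after February 10, 2045 for i = 0, 1, 2, …
March 16, 2045 is 34 days after the start; 34 ÷ 21 = 1 remainder 13; since the remainder is 13, round up to i = 2. First occurrence in the window: #3 on March 24, 2045 (2×21 = 42 days in).
May 10, 2045 is 89 days after the start; 89 ÷ 21 = 4 remainder 5. Last occurrence in the window: #5 on May 5, 2045.
Occurrences #3 through #5: 3 in total.

3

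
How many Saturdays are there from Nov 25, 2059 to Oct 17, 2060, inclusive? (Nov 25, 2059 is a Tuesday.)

Nov 25, 2059 is a Tuesday; the first Saturday on or after it is Nov 29, 2059 (4 days later).
From Nov 29, 2059 to Oct 17, 2060: 32 + 291 = 323 days (rest of 2059, to Oct 17, 2060 in 2060).
323 ÷ 7 = 46 full weeks with remainder 1, so 46 more Saturdays after the first → 47.

47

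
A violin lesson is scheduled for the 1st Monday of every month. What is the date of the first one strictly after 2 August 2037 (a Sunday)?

August 2037 starts on a Saturday, so its 1st Monday is 3 August 2037 (2 days in).
3 August 2037 is after 2 August 2037, so that is the next one.

3 August 2037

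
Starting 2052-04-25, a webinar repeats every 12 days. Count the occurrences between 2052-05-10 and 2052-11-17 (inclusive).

Occurrences land 12·i days after 2052-04-25 for i = 0, 1, 2, …
2052-05-10 is 15 days after the start; 15 ÷ 12 = 1 remainder 3; since the remainder is 3, round up to i = 2. First occurrence in the window: #3 on 2052-05-19 (2×12 = 24 days in).
2052-11-17 is 206 days after the start; 206 ÷ 12 = 17 remainder 2. Last occurrence in the window: #18 on 2052-11-15.
Occurrences #3 through #18: 16 in total.

16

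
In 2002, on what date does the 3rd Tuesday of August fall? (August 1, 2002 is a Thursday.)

August 2002 begins on a Thursday, so the first Tuesday is August 6 (5 days later).
The 3rd Tuesday is 2 weeks later: 6 + 14 = 20.

20 August 2002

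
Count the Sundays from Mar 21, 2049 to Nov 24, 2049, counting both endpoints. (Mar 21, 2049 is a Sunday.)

Mar 21, 2049 is a Sunday; the first Sunday on or after it is Mar 21, 2049.
From Mar 21, 2049 to Nov 24, 2049: 10 + 30 + 31 + 30 + 31 + 31 + 30 + 31 + 24 = 248 days (rest of Mar, Apr, May, Jun, Jul, Aug, Sep, Oct, Nov).
248 ÷ 7 = 35 full weeks with remainder 3, so 35 more Sundays after the first → 36.

36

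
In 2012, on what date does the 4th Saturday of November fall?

November 2012 begins on a Thursday, so the first Saturday is November 3 (2 days later).
The 4th Saturday is 3 weeks later: 3 + 21 = 24.

2012-11-24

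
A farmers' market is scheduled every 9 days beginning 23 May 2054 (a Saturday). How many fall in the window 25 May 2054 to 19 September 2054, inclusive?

Occurrences land 9·i days after 23 May 2054 for i = 0, 1, 2, …
25 May 2054 is 2 days after the start; 2 ÷ 9 = 0 remainder 2; since the remainder is 2, round up to i = 1. First occurrence in the window: #2 on 1 June 2054 (1×9 = 9 days in).
19 September 2054 is 119 days after the start; 119 ÷ 9 = 13 remainder 2. Last occurrence in the window: #14 on 17 September 2054.
Occurrences #2 through #14: 13 in total.

13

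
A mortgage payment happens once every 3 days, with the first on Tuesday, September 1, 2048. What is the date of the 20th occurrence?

The 20th occurrence is 19 intervals after the first: 19 × 3 = 57 days after September 1, 2048.
September has 30 days — 29 days to the end of September leaves 28.
28 days into October → October 28, 2048.

October 28, 2048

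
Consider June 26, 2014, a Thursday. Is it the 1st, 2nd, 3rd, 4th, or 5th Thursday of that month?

Day 26 falls in week ⌈26/7⌉ of the month.
Days 1–7 hold the 1st Thursday, 8–14 the 2nd, 15–21 the 3rd, 22–28 the 4th, 29–31 the 5th.
26 is in the range for the 4th.

4th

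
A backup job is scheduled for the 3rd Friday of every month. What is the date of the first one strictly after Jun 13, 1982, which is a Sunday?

Jun 18, 1982

Jun 1982 starts on a Tuesday; its first Friday is the 4th, so the 3rd Friday is the 18th — Jun 18, 1982.
Jun 18, 1982 is after Jun 13, 1982, so that is the next one.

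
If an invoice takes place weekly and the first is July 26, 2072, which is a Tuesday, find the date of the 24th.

The 24th occurrence is 23 intervals after the first: 23 × 7 = 161 days after July 26, 2072.
July has 31 days — 5 days to the end of July leaves 156.
August has 31 days (125 left).
September has 30 days (95 left).
October has 31 days (64 left).
November has 30 days (34 left).
December has 31 days (3 left).
3 days into January → January 3, 2073.

January 3, 2073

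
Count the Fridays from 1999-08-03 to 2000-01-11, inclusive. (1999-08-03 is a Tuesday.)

23

1999-08-03 is a Tuesday; the first Friday on or after it is 1999-08-06 (3 days later).
From 1999-08-06 to 2000-01-11: 25 + 30 + 31 + 30 + 31 + 11 = 158 days (rest of August, September, October, November, December, January).
158 ÷ 7 = 22 full weeks with remainder 4, so 22 more Fridays after the first → 23.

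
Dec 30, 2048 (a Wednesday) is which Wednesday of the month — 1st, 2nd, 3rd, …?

5th

Day 30 falls in week ⌈30/7⌉ of the month.
Days 1–7 hold the 1st Wednesday, 8–14 the 2nd, 15–21 the 3rd, 22–28 the 4th, 29–31 the 5th.
30 is in the range for the 5th.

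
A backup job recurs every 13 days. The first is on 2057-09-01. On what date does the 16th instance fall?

The 16th occurrence is 15 intervals after the first: 15 × 13 = 195 days after 2057-09-01.
September has 30 days — 29 days to the end of September leaves 166.
October has 31 days (135 left).
November has 30 days (105 left).
December has 31 days (74 left).
January has 31 days (43 left).
February has 28 days (15 left).
15 days into March → 2058-03-15.

2058-03-15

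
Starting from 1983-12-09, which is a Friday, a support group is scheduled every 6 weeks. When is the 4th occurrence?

The 4th occurrence is 3 intervals after the first: 3 × 42 = 126 days after 1983-12-09.
December has 31 days — 22 days to the end of December leaves 104.
January has 31 days (73 left).
February has 29 days (44 left).
March has 31 days (13 left).
13 days into April → 1984-04-13.

1984-04-13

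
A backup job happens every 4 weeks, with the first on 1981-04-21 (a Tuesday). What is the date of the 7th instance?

1981-10-06

The 7th occurrence is 6 intervals after the first: 6 × 28 = 168 days after 1981-04-21.
April has 30 days — 9 days to the end of April leaves 159.
May has 31 days (128 left).
June has 30 days (98 left).
July has 31 days (67 left).
August has 31 days (36 left).
September has 30 days (6 left).
6 days into October → 1981-10-06.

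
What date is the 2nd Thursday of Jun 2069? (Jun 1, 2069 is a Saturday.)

Jun 13, 2069

Jun 2069 begins on a Saturday, so the first Thursday is Jun 6 (5 days later).
The 2nd Thursday is 1 weeks later: 6 + 7 = 13.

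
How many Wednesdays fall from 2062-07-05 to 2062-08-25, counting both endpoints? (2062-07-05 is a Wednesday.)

2062-07-05 is a Wednesday; the first Wednesday on or after it is 2062-07-05.
From 2062-07-05 to 2062-08-25: 26 + 25 = 51 days (rest of July, August).
51 ÷ 7 = 7 full weeks with remainder 2, so 7 more Wednesdays after the first → 8.

8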